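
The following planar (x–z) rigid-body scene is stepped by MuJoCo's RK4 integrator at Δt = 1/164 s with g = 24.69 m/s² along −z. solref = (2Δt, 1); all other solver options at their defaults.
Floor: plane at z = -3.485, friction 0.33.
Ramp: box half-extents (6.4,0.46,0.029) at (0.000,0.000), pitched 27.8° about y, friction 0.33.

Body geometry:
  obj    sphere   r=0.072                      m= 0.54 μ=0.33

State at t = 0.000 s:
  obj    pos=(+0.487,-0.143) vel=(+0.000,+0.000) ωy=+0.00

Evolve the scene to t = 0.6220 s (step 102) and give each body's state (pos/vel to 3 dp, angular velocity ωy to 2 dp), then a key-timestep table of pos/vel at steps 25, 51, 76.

State at t = 0.6220 s:
  obj    pos=(+1.895,-0.885) vel=(+4.525,-2.386) ωy=+71.03

Key-timestep trajectory:
   step    t(s)  obj.x    obj.z    obj.vx   obj.vz 
     25  0.1524   +0.572  -0.187  +1.109  -0.585
     51  0.3110   +0.839  -0.328  +2.263  -1.193
     76  0.4634   +1.269  -0.555  +3.372  -1.778


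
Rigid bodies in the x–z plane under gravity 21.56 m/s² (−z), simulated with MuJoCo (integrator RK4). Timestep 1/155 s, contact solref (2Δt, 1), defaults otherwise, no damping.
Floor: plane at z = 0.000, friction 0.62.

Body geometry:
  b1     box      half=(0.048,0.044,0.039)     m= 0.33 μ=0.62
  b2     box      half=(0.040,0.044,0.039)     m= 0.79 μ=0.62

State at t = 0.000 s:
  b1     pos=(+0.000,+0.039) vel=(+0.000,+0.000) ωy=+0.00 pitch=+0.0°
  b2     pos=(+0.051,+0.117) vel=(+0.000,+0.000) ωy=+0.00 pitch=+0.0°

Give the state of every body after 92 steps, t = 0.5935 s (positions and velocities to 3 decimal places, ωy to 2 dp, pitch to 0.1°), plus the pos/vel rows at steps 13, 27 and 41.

State at t = 0.5935 s:
  b1     pos=(+0.000,+0.039) vel=(+0.000,+0.000) ωy=+0.00 pitch=+0.0°
  b2     pos=(+0.100,+0.040) vel=(+0.000,+0.000) ωy=+0.00 pitch=+90.0°

Key-timestep trajectory:
   step    t(s)  b1.x    b1.z    b1.vx   b1.vz   b2.x    b2.z    b2.vx   b2.vz 
     13  0.0839   +0.000  +0.039  -0.001  +0.001   +0.055  +0.116  +0.115  -0.019
     27  0.1742   +0.000  +0.039  -0.001  +0.001   +0.079  +0.102  +0.413  -0.479
     41  0.2645   +0.000  +0.039  +0.000  +0.000   +0.101  +0.036  -0.076  +0.200


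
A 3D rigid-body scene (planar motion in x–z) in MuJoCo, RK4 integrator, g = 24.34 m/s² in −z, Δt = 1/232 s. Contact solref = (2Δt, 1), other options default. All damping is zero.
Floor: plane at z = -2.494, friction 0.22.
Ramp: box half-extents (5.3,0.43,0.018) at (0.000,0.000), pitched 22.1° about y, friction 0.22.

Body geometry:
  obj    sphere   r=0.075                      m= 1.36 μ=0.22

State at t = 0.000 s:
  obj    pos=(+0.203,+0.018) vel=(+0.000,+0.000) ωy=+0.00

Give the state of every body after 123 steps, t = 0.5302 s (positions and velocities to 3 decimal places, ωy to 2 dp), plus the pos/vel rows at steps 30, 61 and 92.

State at t = 0.5302 s:
  obj    pos=(+1.055,-0.328) vel=(+3.213,-1.305) ωy=+46.22

Key-timestep trajectory:
   step    t(s)  obj.x    obj.z    obj.vx   obj.vz 
     30  0.1293   +0.254  -0.003  +0.784  -0.318
     61  0.2629   +0.413  -0.067  +1.594  -0.647
     92  0.3966   +0.680  -0.176  +2.404  -0.976


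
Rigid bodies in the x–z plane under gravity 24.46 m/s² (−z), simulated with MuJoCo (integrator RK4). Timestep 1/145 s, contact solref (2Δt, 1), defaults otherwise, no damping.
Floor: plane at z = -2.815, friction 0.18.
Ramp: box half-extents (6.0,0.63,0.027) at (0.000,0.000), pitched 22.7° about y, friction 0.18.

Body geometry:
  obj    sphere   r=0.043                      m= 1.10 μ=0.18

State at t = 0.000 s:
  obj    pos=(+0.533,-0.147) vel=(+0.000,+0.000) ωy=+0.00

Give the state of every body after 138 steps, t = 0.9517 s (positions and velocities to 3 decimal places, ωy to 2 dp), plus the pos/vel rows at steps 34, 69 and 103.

State at t = 0.9517 s:
  obj    pos=(+3.350,-1.326) vel=(+5.920,-2.476) ωy=+149.17

Key-timestep trajectory:
   step    t(s)  obj.x    obj.z    obj.vx   obj.vz 
     34  0.2345   +0.704  -0.219  +1.459  -0.610
     69  0.4759   +1.237  -0.442  +2.960  -1.238
    103  0.7103   +2.103  -0.804  +4.419  -1.848


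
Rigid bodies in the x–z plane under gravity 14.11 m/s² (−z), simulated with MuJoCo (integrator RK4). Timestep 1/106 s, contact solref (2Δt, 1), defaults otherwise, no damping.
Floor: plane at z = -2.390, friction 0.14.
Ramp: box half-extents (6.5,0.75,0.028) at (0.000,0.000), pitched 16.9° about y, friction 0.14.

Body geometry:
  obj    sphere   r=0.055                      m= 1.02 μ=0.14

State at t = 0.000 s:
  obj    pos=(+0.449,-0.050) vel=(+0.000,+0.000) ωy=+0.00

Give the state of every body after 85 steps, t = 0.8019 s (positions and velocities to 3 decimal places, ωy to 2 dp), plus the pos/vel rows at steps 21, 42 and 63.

State at t = 0.8019 s:
  obj    pos=(+1.351,-0.324) vel=(+2.248,-0.683) ωy=+42.69

Key-timestep trajectory:
   step    t(s)  obj.x    obj.z    obj.vx   obj.vz 
     21  0.1981   +0.504  -0.066  +0.556  -0.169
     42  0.3962   +0.669  -0.117  +1.111  -0.338
     63  0.5943   +0.944  -0.200  +1.666  -0.506


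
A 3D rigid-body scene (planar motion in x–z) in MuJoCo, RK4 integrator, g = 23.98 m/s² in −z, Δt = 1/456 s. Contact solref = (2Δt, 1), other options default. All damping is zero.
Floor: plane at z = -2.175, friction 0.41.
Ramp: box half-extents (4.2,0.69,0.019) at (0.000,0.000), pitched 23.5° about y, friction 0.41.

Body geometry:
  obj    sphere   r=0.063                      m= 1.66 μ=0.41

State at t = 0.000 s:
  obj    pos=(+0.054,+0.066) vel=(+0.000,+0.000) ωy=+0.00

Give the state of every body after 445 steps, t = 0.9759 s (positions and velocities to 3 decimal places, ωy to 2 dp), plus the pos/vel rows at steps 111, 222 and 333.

State at t = 0.9759 s:
  obj    pos=(+3.037,-1.231) vel=(+6.112,-2.658) ωy=+105.79

Key-timestep trajectory:
   step    t(s)  obj.x    obj.z    obj.vx   obj.vz 
    111  0.2434   +0.240  -0.015  +1.525  -0.663
    222  0.4868   +0.796  -0.257  +3.049  -1.326
    333  0.7303   +1.724  -0.660  +4.574  -1.989


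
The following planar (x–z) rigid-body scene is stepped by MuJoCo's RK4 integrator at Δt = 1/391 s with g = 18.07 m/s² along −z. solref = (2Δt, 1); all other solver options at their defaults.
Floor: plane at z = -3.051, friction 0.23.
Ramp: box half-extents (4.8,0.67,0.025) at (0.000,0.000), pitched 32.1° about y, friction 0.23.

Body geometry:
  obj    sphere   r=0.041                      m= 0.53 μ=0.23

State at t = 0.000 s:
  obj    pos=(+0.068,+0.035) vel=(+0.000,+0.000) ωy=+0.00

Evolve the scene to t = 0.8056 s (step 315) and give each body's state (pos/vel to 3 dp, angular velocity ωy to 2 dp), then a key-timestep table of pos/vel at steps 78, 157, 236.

State at t = 0.8056 s:
  obj    pos=(+1.954,-1.148) vel=(+4.681,-2.936) ωy=+134.75

Key-timestep trajectory:
   step    t(s)  obj.x    obj.z    obj.vx   obj.vz 
     78  0.1995   +0.184  -0.037  +1.159  -0.727
    157  0.4015   +0.537  -0.259  +2.333  -1.464
    236  0.6036   +1.127  -0.629  +3.507  -2.200


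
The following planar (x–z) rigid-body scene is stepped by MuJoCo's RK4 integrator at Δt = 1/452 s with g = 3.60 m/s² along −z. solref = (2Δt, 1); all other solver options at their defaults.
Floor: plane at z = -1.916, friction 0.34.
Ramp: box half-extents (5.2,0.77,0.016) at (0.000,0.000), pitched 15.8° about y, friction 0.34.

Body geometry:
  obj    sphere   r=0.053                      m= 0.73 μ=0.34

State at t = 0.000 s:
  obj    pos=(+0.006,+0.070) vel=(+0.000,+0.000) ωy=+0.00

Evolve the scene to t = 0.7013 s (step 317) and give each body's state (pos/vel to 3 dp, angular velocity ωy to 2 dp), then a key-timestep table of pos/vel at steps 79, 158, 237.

State at t = 0.7013 s:
  obj    pos=(+0.172,+0.023) vel=(+0.473,-0.134) ωy=+9.26

Key-timestep trajectory:
   step    t(s)  obj.x    obj.z    obj.vx   obj.vz 
     79  0.1748   +0.016  +0.067  +0.118  -0.033
    158  0.3496   +0.047  +0.058  +0.236  -0.067
    237  0.5243   +0.099  +0.044  +0.353  -0.100


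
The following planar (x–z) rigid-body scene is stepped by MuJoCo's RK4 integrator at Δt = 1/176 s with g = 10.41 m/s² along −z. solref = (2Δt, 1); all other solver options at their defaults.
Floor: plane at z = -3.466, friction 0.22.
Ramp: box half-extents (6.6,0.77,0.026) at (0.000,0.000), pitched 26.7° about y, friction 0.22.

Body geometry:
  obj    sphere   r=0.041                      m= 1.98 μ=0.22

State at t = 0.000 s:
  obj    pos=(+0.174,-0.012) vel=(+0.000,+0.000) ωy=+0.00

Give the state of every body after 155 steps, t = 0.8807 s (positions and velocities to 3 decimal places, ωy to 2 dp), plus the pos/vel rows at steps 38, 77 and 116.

State at t = 0.8807 s:
  obj    pos=(+1.332,-0.595) vel=(+2.629,-1.322) ωy=+71.74

Key-timestep trajectory:
   step    t(s)  obj.x    obj.z    obj.vx   obj.vz 
     38  0.2159   +0.244  -0.047  +0.645  -0.324
     77  0.4375   +0.460  -0.156  +1.306  -0.657
    116  0.6591   +0.822  -0.339  +1.967  -0.989


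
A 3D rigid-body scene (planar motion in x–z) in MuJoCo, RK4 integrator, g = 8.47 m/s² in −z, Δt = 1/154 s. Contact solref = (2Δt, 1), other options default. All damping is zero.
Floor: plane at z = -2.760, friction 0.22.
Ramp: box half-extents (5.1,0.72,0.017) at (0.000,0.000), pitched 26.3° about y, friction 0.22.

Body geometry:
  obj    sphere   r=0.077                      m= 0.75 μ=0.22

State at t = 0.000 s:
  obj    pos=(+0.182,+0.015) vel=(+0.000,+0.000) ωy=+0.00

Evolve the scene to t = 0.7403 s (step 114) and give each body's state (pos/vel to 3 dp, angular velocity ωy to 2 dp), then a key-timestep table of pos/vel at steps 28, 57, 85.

State at t = 0.7403 s:
  obj    pos=(+0.841,-0.311) vel=(+1.779,-0.879) ωy=+25.76

Key-timestep trajectory:
   step    t(s)  obj.x    obj.z    obj.vx   obj.vz 
     28  0.1818   +0.222  -0.005  +0.437  -0.216
     57  0.3701   +0.347  -0.066  +0.890  -0.440
     85  0.5519   +0.548  -0.166  +1.327  -0.656


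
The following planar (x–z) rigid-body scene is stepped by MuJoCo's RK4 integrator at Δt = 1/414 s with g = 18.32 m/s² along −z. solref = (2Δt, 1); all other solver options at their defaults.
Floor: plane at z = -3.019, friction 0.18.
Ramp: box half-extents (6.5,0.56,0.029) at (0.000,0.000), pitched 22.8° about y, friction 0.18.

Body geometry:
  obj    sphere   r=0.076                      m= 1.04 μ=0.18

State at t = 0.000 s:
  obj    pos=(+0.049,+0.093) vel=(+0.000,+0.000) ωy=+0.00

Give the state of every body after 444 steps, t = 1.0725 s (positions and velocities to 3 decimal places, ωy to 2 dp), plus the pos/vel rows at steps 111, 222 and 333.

State at t = 1.0725 s:
  obj    pos=(+2.738,-1.037) vel=(+5.014,-2.108) ωy=+71.55

Key-timestep trajectory:
   step    t(s)  obj.x    obj.z    obj.vx   obj.vz 
    111  0.2681   +0.217  +0.023  +1.254  -0.527
    222  0.5362   +0.721  -0.189  +2.507  -1.054
    333  0.8043   +1.561  -0.542  +3.760  -1.581


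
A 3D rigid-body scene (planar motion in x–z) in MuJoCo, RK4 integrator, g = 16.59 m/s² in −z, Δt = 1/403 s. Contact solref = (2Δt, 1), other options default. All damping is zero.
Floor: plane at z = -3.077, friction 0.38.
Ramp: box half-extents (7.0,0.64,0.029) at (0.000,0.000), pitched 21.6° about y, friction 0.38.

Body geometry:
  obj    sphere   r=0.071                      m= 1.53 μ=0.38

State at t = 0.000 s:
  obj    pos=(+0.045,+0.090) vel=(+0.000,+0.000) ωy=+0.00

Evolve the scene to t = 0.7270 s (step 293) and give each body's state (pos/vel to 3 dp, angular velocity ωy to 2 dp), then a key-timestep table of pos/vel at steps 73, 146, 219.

State at t = 0.7270 s:
  obj    pos=(+1.117,-0.335) vel=(+2.949,-1.168) ωy=+44.67

Key-timestep trajectory:
   step    t(s)  obj.x    obj.z    obj.vx   obj.vz 
     73  0.1811   +0.112  +0.063  +0.735  -0.291
    146  0.3623   +0.311  -0.016  +1.469  -0.582
    219  0.5434   +0.644  -0.147  +2.204  -0.873


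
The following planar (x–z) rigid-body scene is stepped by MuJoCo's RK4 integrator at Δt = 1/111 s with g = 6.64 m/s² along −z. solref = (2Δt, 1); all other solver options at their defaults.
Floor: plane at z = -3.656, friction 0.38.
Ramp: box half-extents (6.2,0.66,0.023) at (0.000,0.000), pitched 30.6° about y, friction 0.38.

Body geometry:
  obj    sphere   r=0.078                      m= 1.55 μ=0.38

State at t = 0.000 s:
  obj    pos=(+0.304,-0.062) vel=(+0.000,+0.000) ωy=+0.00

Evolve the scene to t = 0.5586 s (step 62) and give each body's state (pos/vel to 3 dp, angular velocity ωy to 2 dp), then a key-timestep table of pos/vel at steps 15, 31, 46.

State at t = 0.5586 s:
  obj    pos=(+0.628,-0.254) vel=(+1.161,-0.687) ωy=+17.28

Key-timestep trajectory:
   step    t(s)  obj.x    obj.z    obj.vx   obj.vz 
     15  0.1351   +0.323  -0.074  +0.281  -0.166
     31  0.2793   +0.385  -0.110  +0.581  -0.343
     46  0.4144   +0.482  -0.168  +0.861  -0.509


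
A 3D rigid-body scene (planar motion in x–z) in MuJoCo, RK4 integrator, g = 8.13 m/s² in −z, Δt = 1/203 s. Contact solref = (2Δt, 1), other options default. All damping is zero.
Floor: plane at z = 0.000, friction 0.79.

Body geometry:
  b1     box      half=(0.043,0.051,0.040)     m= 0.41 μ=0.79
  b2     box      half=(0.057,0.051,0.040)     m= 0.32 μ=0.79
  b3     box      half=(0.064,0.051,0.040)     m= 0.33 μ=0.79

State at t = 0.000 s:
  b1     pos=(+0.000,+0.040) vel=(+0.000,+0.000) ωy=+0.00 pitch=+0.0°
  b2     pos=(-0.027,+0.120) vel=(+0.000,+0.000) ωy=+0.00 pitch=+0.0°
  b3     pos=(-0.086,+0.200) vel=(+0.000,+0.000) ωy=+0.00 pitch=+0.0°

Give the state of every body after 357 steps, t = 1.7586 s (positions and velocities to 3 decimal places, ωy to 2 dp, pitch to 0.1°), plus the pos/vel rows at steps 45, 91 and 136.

State at t = 1.7586 s:
  b1     pos=(+0.000,+0.040) vel=(+0.000,+0.000) ωy=+0.00 pitch=+0.0°
  b2     pos=(-0.088,+0.057) vel=(+0.000,+0.000) ωy=+0.00 pitch=-90.0°
  b3     pos=(-0.322,+0.040) vel=(+0.000,+0.000) ωy=+0.00 pitch=+180.0°

Key-timestep trajectory:
   step    t(s)  b1.x    b1.z    b1.vx   b1.vz   b2.x    b2.z    b2.vx   b2.vz   b3.x    b3.z    b3.vx   b3.vz 
     45  0.2217   +0.000  +0.040  +0.001  +0.000   -0.041  +0.123  -0.155  +0.009   -0.122  +0.179  -0.364  -0.285
     91  0.4483   +0.000  +0.040  +0.000  +0.000   -0.096  +0.059  +0.075  +0.069   -0.226  +0.068  -0.292  +0.200
    136  0.6700   +0.000  +0.040  +0.000  +0.000   -0.088  +0.057  +0.000  +0.000   -0.274  +0.073  -0.236  -0.052


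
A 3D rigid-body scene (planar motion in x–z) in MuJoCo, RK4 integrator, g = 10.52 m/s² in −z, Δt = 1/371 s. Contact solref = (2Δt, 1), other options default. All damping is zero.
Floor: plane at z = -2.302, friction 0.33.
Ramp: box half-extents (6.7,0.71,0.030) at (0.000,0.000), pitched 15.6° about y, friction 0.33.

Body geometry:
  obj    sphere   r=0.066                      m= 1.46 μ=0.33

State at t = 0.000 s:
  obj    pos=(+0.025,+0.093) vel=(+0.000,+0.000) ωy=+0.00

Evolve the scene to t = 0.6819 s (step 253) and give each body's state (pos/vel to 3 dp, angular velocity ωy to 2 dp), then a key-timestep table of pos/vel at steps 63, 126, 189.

State at t = 0.6819 s:
  obj    pos=(+0.478,-0.034) vel=(+1.327,-0.371) ωy=+20.88

Key-timestep trajectory:
   step    t(s)  obj.x    obj.z    obj.vx   obj.vz 
     63  0.1698   +0.053  +0.085  +0.331  -0.092
    126  0.3396   +0.137  +0.061  +0.661  -0.185
    189  0.5094   +0.278  +0.022  +0.992  -0.277


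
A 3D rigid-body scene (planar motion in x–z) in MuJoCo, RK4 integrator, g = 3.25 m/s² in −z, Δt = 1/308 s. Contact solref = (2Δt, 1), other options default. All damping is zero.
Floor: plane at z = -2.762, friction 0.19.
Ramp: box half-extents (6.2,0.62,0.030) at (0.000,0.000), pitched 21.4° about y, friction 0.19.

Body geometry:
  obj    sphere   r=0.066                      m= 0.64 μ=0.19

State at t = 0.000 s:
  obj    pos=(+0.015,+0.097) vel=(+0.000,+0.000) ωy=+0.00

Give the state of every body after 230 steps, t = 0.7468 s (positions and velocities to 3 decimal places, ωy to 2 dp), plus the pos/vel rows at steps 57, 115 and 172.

State at t = 0.7468 s:
  obj    pos=(+0.235,+0.011) vel=(+0.589,-0.231) ωy=+9.58

Key-timestep trajectory:
   step    t(s)  obj.x    obj.z    obj.vx   obj.vz 
     57  0.1851   +0.029  +0.092  +0.146  -0.057
    115  0.3734   +0.070  +0.076  +0.294  -0.115
    172  0.5584   +0.138  +0.049  +0.440  -0.173


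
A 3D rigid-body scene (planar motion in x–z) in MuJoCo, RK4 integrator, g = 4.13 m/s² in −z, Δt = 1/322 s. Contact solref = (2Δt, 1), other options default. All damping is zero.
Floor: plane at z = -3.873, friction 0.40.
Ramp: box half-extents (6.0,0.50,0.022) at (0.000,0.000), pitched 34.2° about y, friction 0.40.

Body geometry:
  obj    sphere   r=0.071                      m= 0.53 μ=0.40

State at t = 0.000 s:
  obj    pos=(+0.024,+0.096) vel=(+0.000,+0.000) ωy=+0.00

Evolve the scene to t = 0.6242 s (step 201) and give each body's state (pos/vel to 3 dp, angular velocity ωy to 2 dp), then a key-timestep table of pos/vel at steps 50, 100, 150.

State at t = 0.6242 s:
  obj    pos=(+0.291,-0.086) vel=(+0.856,-0.582) ωy=+14.58

Key-timestep trajectory:
   step    t(s)  obj.x    obj.z    obj.vx   obj.vz 
     50  0.1553   +0.041  +0.085  +0.213  -0.145
    100  0.3106   +0.090  +0.051  +0.426  -0.289
    150  0.4658   +0.173  -0.005  +0.639  -0.434


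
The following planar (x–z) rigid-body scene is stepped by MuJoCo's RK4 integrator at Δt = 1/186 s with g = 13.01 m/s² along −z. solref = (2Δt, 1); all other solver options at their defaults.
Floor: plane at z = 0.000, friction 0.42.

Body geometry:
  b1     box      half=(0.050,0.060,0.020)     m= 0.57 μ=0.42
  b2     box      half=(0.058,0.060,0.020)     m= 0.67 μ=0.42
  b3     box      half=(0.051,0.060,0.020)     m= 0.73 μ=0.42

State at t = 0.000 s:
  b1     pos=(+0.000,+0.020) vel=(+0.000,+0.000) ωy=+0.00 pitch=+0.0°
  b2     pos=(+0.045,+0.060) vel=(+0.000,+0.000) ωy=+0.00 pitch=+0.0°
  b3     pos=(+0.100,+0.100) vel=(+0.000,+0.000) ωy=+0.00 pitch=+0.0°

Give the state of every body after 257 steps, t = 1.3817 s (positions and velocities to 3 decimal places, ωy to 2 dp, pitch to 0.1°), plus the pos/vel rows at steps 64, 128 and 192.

State at t = 1.3817 s:
  b1     pos=(-0.002,+0.020) vel=(-0.001,+0.000) ωy=+0.00 pitch=+0.0°
  b2     pos=(+0.063,+0.054) vel=(+0.000,-0.001) ωy=-0.03 pitch=+42.6°
  b3     pos=(+0.130,+0.049) vel=(+0.000,+0.000) ωy=-0.01 pitch=+41.1°

Key-timestep trajectory:
   step    t(s)  b1.x    b1.z    b1.vx   b1.vz   b2.x    b2.z    b2.vx   b2.vz   b3.x    b3.z    b3.vx   b3.vz 
     64  0.3441   +0.000  +0.020  -0.001  +0.000   +0.063  +0.055  +0.007  -0.013   +0.130  +0.049  +0.004  -0.002
    128  0.6882   -0.001  +0.020  -0.001  +0.000   +0.063  +0.055  +0.000  -0.001   +0.130  +0.049  +0.000  +0.000
    192  1.0323   -0.001  +0.020  -0.001  +0.000   +0.063  +0.054  +0.000  -0.001   +0.130  +0.049  +0.000  +0.000


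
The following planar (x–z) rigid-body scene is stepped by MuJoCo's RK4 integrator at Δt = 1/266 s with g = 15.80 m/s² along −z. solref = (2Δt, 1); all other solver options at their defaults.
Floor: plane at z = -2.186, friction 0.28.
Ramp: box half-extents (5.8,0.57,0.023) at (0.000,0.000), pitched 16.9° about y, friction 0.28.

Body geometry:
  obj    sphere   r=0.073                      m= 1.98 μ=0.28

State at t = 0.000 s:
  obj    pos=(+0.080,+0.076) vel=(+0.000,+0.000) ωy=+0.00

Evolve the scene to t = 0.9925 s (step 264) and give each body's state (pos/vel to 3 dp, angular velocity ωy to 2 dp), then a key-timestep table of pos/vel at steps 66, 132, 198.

State at t = 0.9925 s:
  obj    pos=(+1.626,-0.394) vel=(+3.116,-0.947) ωy=+44.60

Key-timestep trajectory:
   step    t(s)  obj.x    obj.z    obj.vx   obj.vz 
     66  0.2481   +0.177  +0.047  +0.779  -0.237
    132  0.4962   +0.467  -0.041  +1.558  -0.473
    198  0.7444   +0.950  -0.188  +2.337  -0.710


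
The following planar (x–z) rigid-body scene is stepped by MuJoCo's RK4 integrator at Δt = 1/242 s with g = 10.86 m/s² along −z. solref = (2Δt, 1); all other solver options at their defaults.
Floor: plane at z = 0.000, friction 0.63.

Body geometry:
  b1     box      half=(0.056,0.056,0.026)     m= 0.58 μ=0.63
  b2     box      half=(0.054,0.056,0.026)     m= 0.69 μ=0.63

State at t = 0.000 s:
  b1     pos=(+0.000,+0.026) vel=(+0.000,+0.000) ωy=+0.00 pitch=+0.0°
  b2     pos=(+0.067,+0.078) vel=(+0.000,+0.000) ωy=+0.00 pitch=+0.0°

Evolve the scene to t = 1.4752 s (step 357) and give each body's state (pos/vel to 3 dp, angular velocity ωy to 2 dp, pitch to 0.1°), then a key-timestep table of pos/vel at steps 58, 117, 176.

State at t = 1.4752 s:
  b1     pos=(+0.000,+0.026) vel=(+0.000,+0.000) ωy=+0.00 pitch=+0.0°
  b2     pos=(+0.123,+0.054) vel=(+0.000,+0.000) ωy=+0.00 pitch=+90.0°

Key-timestep trajectory:
   step    t(s)  b1.x    b1.z    b1.vx   b1.vz   b2.x    b2.z    b2.vx   b2.vz 
     58  0.2397   +0.000  +0.026  +0.000  +0.000   +0.101  +0.060  +0.185  -0.012
    117  0.4835   +0.000  +0.026  +0.000  +0.000   +0.135  +0.058  -0.059  -0.014
    176  0.7273   +0.000  +0.026  +0.000  +0.000   +0.126  +0.055  +0.044  +0.031


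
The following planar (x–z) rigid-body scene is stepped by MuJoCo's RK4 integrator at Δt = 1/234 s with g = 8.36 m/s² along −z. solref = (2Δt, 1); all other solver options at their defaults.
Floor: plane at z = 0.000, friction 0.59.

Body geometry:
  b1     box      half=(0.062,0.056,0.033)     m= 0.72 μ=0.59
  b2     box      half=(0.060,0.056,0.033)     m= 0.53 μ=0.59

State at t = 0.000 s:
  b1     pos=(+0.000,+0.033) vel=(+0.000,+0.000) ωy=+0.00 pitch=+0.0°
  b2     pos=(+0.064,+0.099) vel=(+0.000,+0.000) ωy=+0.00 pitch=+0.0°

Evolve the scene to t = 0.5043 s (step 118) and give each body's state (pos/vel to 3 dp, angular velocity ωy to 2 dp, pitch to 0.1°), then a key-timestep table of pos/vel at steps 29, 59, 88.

State at t = 0.5043 s:
  b1     pos=(+0.000,+0.033) vel=(+0.000,+0.000) ωy=+0.00 pitch=+0.0°
  b2     pos=(+0.135,+0.066) vel=(+0.156,+0.042) ωy=+2.36 pitch=+104.3°

Key-timestep trajectory:
   step    t(s)  b1.x    b1.z    b1.vx   b1.vz   b2.x    b2.z    b2.vx   b2.vz 
     29  0.1239   +0.000  +0.033  +0.000  +0.000   +0.066  +0.099  +0.033  -0.004
     59  0.2521   +0.000  +0.033  +0.000  +0.000   +0.075  +0.096  +0.122  -0.052
     88  0.3761   +0.000  +0.033  +0.000  +0.000   +0.097  +0.069  +0.218  -0.564


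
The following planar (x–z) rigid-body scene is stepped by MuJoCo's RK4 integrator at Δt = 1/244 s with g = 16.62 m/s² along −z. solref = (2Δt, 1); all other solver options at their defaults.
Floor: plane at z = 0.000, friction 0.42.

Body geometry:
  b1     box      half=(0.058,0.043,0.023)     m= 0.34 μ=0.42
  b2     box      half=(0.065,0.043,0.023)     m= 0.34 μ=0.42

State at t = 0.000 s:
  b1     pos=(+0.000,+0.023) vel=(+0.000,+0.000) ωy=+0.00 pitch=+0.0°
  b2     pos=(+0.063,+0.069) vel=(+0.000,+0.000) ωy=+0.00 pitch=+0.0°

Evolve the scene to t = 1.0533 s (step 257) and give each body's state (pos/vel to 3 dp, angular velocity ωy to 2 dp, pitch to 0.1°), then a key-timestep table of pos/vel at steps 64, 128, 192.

State at t = 1.0533 s:
  b1     pos=(-0.001,+0.023) vel=(+0.000,+0.000) ωy=+0.00 pitch=+0.0°
  b2     pos=(+0.078,+0.059) vel=(+0.001,-0.001) ωy=-0.02 pitch=+39.3°

Key-timestep trajectory:
   step    t(s)  b1.x    b1.z    b1.vx   b1.vz   b2.x    b2.z    b2.vx   b2.vz 
     64  0.2623   +0.000  +0.023  +0.000  +0.008   +0.076  +0.060  +0.042  +0.018
    128  0.5246   +0.000  +0.023  +0.000  +0.000   +0.078  +0.059  +0.001  -0.001
    192  0.7869   +0.000  +0.023  +0.000  +0.000   +0.078  +0.059  +0.001  -0.001


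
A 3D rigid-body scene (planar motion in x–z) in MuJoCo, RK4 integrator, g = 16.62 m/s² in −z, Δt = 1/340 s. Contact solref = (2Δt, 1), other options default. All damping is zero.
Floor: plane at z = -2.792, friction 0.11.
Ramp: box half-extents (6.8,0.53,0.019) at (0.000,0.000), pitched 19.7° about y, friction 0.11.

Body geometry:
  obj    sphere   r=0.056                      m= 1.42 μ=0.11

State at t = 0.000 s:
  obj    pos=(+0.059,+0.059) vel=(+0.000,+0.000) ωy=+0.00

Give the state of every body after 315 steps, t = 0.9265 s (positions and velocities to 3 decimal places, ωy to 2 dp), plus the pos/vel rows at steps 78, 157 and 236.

State at t = 0.9265 s:
  obj    pos=(+1.676,-0.520) vel=(+3.491,-1.250) ωy=+66.19

Key-timestep trajectory:
   step    t(s)  obj.x    obj.z    obj.vx   obj.vz 
     78  0.2294   +0.158  +0.023  +0.865  -0.310
    157  0.4618   +0.461  -0.085  +1.740  -0.623
    236  0.6941   +0.967  -0.266  +2.615  -0.936


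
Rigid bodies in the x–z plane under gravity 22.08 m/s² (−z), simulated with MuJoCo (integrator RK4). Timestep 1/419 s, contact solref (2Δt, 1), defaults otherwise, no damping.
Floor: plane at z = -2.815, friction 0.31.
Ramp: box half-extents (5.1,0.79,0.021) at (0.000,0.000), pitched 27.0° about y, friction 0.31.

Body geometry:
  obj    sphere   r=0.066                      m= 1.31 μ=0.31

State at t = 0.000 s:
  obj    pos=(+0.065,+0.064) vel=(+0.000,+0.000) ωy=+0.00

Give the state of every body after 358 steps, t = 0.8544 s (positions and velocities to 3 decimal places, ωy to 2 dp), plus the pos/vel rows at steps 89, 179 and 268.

State at t = 0.8544 s:
  obj    pos=(+2.394,-1.122) vel=(+5.451,-2.777) ωy=+92.68

Key-timestep trajectory:
   step    t(s)  obj.x    obj.z    obj.vx   obj.vz 
     89  0.2124   +0.209  -0.009  +1.355  -0.691
    179  0.4272   +0.647  -0.232  +2.726  -1.389
    268  0.6396   +1.370  -0.601  +4.081  -2.079


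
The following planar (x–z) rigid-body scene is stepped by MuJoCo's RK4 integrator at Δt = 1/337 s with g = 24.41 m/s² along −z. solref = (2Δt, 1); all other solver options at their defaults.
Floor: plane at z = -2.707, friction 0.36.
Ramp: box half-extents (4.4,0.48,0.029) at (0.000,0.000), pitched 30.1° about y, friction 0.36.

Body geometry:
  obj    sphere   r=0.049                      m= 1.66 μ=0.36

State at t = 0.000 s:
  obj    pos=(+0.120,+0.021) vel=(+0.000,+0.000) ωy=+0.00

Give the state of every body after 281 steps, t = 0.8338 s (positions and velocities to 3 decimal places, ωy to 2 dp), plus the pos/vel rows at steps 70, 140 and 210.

State at t = 0.8338 s:
  obj    pos=(+2.750,-1.504) vel=(+6.308,-3.657) ωy=+148.78

Key-timestep trajectory:
   step    t(s)  obj.x    obj.z    obj.vx   obj.vz 
     70  0.2077   +0.283  -0.074  +1.572  -0.911
    140  0.4154   +0.773  -0.358  +3.143  -1.822
    210  0.6231   +1.589  -0.831  +4.714  -2.733


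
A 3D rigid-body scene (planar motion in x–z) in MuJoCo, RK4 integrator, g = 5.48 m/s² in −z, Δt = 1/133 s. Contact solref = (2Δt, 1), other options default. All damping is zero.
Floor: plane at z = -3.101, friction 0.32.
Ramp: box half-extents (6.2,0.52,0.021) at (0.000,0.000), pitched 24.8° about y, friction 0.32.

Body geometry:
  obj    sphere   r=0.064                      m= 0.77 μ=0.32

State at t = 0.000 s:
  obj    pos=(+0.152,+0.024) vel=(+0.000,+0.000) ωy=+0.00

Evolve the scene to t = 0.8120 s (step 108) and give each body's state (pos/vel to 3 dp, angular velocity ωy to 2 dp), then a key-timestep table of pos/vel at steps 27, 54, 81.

State at t = 0.8120 s:
  obj    pos=(+0.643,-0.204) vel=(+1.210,-0.559) ωy=+20.83

Key-timestep trajectory:
   step    t(s)  obj.x    obj.z    obj.vx   obj.vz 
     27  0.2030   +0.183  +0.009  +0.303  -0.140
     54  0.4060   +0.275  -0.033  +0.605  -0.280
     81  0.6090   +0.428  -0.104  +0.908  -0.419


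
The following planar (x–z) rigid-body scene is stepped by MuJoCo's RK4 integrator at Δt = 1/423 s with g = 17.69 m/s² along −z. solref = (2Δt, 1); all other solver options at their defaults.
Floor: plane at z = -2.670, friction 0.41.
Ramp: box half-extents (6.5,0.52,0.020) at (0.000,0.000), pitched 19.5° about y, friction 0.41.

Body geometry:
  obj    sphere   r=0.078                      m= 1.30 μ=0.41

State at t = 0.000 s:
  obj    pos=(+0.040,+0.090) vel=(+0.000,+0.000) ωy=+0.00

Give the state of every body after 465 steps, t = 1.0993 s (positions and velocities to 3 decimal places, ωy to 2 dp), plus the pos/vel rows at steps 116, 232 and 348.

State at t = 1.0993 s:
  obj    pos=(+2.442,-0.761) vel=(+4.371,-1.548) ωy=+59.44

Key-timestep trajectory:
   step    t(s)  obj.x    obj.z    obj.vx   obj.vz 
    116  0.2742   +0.190  +0.037  +1.090  -0.386
    232  0.5485   +0.638  -0.122  +2.181  -0.772
    348  0.8227   +1.386  -0.387  +3.271  -1.158


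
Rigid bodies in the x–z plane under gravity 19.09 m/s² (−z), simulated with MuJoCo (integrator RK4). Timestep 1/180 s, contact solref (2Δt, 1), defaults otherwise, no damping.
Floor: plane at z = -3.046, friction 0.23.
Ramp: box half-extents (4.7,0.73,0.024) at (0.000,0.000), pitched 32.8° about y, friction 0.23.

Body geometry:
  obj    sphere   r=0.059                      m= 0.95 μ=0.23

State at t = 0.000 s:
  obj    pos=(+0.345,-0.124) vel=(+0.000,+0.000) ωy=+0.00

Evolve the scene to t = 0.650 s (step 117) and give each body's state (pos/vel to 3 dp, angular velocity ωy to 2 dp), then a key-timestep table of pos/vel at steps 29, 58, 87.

State at t = 0.650 s:
  obj    pos=(+1.657,-0.969) vel=(+4.036,-2.601) ωy=+81.34

Key-timestep trajectory:
   step    t(s)  obj.x    obj.z    obj.vx   obj.vz 
     29  0.1611   +0.426  -0.176  +1.001  -0.645
     58  0.3222   +0.668  -0.332  +2.001  -1.290
     87  0.4833   +1.071  -0.591  +3.002  -1.934


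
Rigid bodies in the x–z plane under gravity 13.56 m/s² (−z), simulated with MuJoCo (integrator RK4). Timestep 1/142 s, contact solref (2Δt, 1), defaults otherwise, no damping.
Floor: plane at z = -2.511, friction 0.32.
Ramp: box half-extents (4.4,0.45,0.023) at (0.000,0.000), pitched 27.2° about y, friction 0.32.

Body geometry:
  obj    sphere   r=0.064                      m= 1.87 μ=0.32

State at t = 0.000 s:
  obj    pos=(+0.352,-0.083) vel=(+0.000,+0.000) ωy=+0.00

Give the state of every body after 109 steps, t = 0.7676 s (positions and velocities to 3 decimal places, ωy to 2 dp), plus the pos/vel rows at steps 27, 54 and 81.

State at t = 0.7676 s:
  obj    pos=(+1.512,-0.679) vel=(+3.023,-1.553) ωy=+53.09

Key-timestep trajectory:
   step    t(s)  obj.x    obj.z    obj.vx   obj.vz 
     27  0.1901   +0.423  -0.120  +0.749  -0.385
     54  0.3803   +0.637  -0.229  +1.498  -0.770
     81  0.5704   +0.993  -0.412  +2.246  -1.154


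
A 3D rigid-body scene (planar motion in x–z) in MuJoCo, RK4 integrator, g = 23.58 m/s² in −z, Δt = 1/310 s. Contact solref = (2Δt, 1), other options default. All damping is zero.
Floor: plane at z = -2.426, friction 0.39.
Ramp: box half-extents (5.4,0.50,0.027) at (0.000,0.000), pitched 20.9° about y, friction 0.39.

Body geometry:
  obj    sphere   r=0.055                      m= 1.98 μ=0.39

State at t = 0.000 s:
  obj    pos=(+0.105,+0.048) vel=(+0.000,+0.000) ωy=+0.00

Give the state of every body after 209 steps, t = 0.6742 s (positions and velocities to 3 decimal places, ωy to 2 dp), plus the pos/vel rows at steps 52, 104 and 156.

State at t = 0.6742 s:
  obj    pos=(+1.381,-0.439) vel=(+3.784,-1.445) ωy=+73.64

Key-timestep trajectory:
   step    t(s)  obj.x    obj.z    obj.vx   obj.vz 
     52  0.1677   +0.184  +0.018  +0.942  -0.360
    104  0.3355   +0.421  -0.073  +1.883  -0.719
    156  0.5032   +0.816  -0.224  +2.825  -1.079


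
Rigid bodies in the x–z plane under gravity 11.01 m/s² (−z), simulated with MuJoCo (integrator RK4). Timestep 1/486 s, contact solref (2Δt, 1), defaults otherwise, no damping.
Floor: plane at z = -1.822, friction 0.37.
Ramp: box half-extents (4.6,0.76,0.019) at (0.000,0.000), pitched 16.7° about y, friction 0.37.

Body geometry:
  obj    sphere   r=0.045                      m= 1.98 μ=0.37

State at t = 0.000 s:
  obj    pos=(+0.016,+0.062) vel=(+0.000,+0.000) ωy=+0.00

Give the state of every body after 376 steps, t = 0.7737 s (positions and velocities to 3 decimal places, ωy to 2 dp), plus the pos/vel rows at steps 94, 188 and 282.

State at t = 0.7737 s:
  obj    pos=(+0.664,-0.132) vel=(+1.675,-0.502) ωy=+38.85

Key-timestep trajectory:
   step    t(s)  obj.x    obj.z    obj.vx   obj.vz 
     94  0.1934   +0.057  +0.050  +0.419  -0.126
    188  0.3868   +0.178  +0.013  +0.837  -0.251
    282  0.5802   +0.380  -0.047  +1.256  -0.377


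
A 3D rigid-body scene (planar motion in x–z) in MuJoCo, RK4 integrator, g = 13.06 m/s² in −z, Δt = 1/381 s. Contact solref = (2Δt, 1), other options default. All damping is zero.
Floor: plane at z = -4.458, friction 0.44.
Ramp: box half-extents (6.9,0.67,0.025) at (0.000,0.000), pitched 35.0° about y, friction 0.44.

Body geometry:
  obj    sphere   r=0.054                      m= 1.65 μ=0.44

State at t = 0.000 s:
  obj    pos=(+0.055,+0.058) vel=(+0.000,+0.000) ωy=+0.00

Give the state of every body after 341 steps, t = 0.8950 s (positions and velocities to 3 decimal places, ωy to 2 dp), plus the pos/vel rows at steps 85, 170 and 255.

State at t = 0.8950 s:
  obj    pos=(+1.811,-1.171) vel=(+3.923,-2.747) ωy=+88.68

Key-timestep trajectory:
   step    t(s)  obj.x    obj.z    obj.vx   obj.vz 
     85  0.2231   +0.164  -0.018  +0.978  -0.685
    170  0.4462   +0.491  -0.248  +1.956  -1.369
    255  0.6693   +1.037  -0.630  +2.934  -2.054


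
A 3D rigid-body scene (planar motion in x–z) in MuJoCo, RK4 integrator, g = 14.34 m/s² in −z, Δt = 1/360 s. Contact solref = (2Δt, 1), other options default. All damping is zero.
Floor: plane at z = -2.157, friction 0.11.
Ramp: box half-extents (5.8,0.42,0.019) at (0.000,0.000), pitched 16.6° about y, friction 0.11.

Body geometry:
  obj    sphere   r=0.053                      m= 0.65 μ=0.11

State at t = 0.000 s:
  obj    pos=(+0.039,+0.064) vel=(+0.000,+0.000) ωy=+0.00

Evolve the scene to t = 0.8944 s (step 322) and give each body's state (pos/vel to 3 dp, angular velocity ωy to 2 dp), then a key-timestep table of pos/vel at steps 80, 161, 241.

State at t = 0.8944 s:
  obj    pos=(+1.161,-0.271) vel=(+2.508,-0.748) ωy=+49.38

Key-timestep trajectory:
   step    t(s)  obj.x    obj.z    obj.vx   obj.vz 
     80  0.2222   +0.108  +0.043  +0.623  -0.186
    161  0.4472   +0.319  -0.020  +1.254  -0.374
    241  0.6694   +0.667  -0.124  +1.877  -0.560


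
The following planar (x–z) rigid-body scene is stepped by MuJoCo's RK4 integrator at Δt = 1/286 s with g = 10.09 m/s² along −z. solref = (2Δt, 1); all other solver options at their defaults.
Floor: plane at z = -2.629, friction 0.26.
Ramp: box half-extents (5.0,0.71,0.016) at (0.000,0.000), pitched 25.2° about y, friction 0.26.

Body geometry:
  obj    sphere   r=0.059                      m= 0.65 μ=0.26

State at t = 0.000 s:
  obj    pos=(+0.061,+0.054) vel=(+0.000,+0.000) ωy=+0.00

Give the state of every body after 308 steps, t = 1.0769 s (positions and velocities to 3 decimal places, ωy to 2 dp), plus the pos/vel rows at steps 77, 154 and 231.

State at t = 1.0769 s:
  obj    pos=(+1.671,-0.704) vel=(+2.990,-1.407) ωy=+56.01

Key-timestep trajectory:
   step    t(s)  obj.x    obj.z    obj.vx   obj.vz 
     77  0.2692   +0.162  +0.007  +0.748  -0.352
    154  0.5385   +0.464  -0.135  +1.495  -0.704
    231  0.8077   +0.967  -0.372  +2.243  -1.055


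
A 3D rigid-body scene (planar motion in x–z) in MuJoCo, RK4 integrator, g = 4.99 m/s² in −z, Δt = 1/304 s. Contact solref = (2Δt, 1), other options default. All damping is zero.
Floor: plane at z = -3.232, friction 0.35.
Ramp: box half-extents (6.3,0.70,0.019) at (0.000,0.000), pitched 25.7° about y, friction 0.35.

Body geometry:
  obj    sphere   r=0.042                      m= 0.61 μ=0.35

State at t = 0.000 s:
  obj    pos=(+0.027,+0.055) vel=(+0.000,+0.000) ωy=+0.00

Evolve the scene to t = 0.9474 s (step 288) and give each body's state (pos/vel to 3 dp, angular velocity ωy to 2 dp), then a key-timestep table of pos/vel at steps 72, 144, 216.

State at t = 0.9474 s:
  obj    pos=(+0.652,-0.246) vel=(+1.320,-0.635) ωy=+34.86

Key-timestep trajectory:
   step    t(s)  obj.x    obj.z    obj.vx   obj.vz 
     72  0.2368   +0.066  +0.036  +0.330  -0.159
    144  0.4737   +0.183  -0.020  +0.660  -0.318
    216  0.7105   +0.379  -0.114  +0.990  -0.476


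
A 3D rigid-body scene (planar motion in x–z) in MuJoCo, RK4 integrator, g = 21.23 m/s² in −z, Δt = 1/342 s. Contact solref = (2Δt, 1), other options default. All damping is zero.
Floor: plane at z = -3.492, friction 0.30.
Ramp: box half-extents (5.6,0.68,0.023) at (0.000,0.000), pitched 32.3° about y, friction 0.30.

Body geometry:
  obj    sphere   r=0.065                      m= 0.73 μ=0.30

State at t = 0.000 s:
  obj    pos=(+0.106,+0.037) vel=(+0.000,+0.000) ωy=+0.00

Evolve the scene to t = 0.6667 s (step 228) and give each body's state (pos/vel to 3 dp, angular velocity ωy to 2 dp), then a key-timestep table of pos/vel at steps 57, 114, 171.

State at t = 0.6667 s:
  obj    pos=(+1.628,-0.925) vel=(+4.566,-2.887) ωy=+83.09

Key-timestep trajectory:
   step    t(s)  obj.x    obj.z    obj.vx   obj.vz 
     57  0.1667   +0.201  -0.023  +1.142  -0.722
    114  0.3333   +0.487  -0.204  +2.283  -1.443
    171  0.5000   +0.962  -0.504  +3.425  -2.165


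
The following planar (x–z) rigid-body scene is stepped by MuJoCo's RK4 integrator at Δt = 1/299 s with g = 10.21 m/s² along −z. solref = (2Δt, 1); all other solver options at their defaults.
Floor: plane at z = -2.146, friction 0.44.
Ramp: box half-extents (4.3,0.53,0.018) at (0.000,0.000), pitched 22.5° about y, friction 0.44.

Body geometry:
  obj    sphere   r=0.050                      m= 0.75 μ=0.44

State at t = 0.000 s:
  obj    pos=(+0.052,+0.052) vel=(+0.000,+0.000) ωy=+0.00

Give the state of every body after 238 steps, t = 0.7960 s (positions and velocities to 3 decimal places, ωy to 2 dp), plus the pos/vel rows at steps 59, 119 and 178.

State at t = 0.7960 s:
  obj    pos=(+0.869,-0.286) vel=(+2.052,-0.850) ωy=+44.42

Key-timestep trajectory:
   step    t(s)  obj.x    obj.z    obj.vx   obj.vz 
     59  0.1973   +0.102  +0.031  +0.509  -0.211
    119  0.3980   +0.256  -0.033  +1.026  -0.425
    178  0.5953   +0.509  -0.137  +1.535  -0.636


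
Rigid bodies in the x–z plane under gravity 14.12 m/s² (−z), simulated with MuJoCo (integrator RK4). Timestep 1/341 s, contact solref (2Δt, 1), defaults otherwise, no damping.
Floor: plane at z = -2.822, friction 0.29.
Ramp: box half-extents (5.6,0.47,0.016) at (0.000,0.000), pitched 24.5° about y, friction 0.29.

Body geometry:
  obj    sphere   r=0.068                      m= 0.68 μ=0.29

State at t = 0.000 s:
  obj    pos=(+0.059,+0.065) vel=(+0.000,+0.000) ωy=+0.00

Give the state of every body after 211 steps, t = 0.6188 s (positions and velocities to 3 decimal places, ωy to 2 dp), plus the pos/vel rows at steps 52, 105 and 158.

State at t = 0.6188 s:
  obj    pos=(+0.788,-0.267) vel=(+2.355,-1.073) ωy=+38.05

Key-timestep trajectory:
   step    t(s)  obj.x    obj.z    obj.vx   obj.vz 
     52  0.1525   +0.103  +0.045  +0.580  -0.265
    105  0.3079   +0.240  -0.017  +1.172  -0.534
    158  0.4633   +0.468  -0.121  +1.764  -0.804


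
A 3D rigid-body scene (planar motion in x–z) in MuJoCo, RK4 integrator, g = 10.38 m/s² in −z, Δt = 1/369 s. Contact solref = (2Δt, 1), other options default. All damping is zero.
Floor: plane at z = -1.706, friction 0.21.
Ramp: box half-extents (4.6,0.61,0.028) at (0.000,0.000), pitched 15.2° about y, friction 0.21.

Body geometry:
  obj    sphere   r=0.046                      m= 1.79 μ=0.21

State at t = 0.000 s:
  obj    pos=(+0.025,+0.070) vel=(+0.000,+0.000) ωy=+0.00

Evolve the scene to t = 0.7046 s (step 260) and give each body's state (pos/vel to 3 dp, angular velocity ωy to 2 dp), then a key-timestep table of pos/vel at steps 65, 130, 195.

State at t = 0.7046 s:
  obj    pos=(+0.491,-0.057) vel=(+1.322,-0.359) ωy=+29.77

Key-timestep trajectory:
   step    t(s)  obj.x    obj.z    obj.vx   obj.vz 
     65  0.1762   +0.054  +0.062  +0.331  -0.090
    130  0.3523   +0.141  +0.038  +0.661  -0.180
    195  0.5285   +0.287  -0.001  +0.991  -0.269
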